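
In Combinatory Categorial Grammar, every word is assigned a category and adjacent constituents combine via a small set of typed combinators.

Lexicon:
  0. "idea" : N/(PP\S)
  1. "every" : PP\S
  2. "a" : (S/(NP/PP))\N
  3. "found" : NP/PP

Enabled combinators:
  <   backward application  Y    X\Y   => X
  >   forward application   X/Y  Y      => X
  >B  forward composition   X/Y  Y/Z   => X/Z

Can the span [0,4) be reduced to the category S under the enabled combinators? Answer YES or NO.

YES

[0,4] S   >
  [0,3] S/(NP/PP)   <
    [0,2] N   >
      [0,1] "idea" : N/(PP\S)
      [1,2] "every" : PP\S
    [2,3] "a" : (S/(NP/PP))\N
  [3,4] "found" : NP/PP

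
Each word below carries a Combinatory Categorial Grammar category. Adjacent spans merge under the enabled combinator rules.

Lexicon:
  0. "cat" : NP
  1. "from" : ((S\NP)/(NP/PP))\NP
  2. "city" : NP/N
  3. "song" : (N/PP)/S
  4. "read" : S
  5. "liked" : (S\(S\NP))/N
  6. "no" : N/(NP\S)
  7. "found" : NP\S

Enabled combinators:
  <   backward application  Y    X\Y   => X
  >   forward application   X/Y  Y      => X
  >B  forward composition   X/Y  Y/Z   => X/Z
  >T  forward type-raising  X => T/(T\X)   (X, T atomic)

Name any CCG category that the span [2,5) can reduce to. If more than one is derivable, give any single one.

NP/PP

[0,8] S   <
  [0,5] S\NP   >
    [0,2] (S\NP)/(NP/PP)   <
      [0,1] "cat" : NP
      [1,2] "from" : ((S\NP)/(NP/PP))\NP
    [2,5] NP/PP   >B
      [2,3] "city" : NP/N
      [3,5] N/PP   >
        [3,4] "song" : (N/PP)/S
        [4,5] "read" : S
  [5,8] S\(S\NP)   >
    [5,6] "liked" : (S\(S\NP))/N
    [6,8] N   >
      [6,7] "no" : N/(NP\S)
      [7,8] "found" : NP\S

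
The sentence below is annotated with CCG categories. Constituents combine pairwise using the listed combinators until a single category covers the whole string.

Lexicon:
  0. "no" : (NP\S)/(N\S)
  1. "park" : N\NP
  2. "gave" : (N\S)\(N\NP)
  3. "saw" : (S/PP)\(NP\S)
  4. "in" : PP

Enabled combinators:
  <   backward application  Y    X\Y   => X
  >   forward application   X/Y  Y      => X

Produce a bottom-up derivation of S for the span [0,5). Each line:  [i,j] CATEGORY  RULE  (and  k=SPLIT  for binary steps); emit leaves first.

[0,5] S   >
  [0,4] S/PP   <
    [0,3] NP\S   >
      [0,1] "no" : (NP\S)/(N\S)
      [1,3] N\S   <
        [1,2] "park" : N\NP
        [2,3] "gave" : (N\S)\(N\NP)
    [3,4] "saw" : (S/PP)\(NP\S)
  [4,5] "in" : PP

[0,1] (NP\S)/(N\S)  lex  "no"
[1,2] N\NP  lex  "park"
[2,3] (N\S)\(N\NP)  lex  "gave"
[1,3] N\S  <  k=2
[0,3] NP\S  >  k=1
[3,4] (S/PP)\(NP\S)  lex  "saw"
[0,4] S/PP  <  k=3
[4,5] PP  lex  "in"
[0,5] S  >  k=4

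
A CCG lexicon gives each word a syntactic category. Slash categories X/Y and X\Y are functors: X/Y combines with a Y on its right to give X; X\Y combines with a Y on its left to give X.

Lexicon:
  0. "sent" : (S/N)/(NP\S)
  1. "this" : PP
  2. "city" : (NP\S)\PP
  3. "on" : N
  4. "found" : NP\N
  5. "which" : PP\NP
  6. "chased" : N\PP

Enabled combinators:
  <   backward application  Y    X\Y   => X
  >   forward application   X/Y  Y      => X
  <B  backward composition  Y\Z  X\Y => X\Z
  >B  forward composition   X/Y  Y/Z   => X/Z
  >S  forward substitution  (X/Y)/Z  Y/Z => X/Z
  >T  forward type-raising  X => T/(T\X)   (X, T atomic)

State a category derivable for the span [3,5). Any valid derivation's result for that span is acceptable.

[0,7] S   >
  [0,3] S/N   >
    [0,1] "sent" : (S/N)/(NP\S)
    [1,3] NP\S   <
      [1,2] "this" : PP
      [2,3] "city" : (NP\S)\PP
  [3,7] N   <
    [3,5] NP   <
      [3,4] "on" : N
      [4,5] "found" : NP\N
    [5,7] N\NP   <B
      [5,6] "which" : PP\NP
      [6,7] "chased" : N\PP

NP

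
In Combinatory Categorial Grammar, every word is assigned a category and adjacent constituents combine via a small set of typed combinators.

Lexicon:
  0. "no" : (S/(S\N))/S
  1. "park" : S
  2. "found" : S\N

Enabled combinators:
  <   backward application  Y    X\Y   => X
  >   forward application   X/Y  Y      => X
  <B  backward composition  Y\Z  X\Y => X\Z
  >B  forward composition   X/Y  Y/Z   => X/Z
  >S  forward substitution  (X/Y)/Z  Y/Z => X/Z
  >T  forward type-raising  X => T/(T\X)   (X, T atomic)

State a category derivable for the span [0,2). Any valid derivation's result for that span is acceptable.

[0,3] S   >
  [0,2] S/(S\N)   >
    [0,1] "no" : (S/(S\N))/S
    [1,2] "park" : S
  [2,3] "found" : S\N

S/(S\N)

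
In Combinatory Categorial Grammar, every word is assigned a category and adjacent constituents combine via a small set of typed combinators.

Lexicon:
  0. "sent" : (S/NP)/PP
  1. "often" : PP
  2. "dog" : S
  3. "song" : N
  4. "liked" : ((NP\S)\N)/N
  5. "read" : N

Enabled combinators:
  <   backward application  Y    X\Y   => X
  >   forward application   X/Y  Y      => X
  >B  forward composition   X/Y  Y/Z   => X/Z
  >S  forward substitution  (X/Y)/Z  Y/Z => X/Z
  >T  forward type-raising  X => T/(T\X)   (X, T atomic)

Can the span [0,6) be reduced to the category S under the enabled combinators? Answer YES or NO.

[0,6] S   >
  [0,2] S/NP   >
    [0,1] "sent" : (S/NP)/PP
    [1,2] "often" : PP
  [2,6] NP   >
    [2,3] NP/(NP\S)   >T
      [2,3] "dog" : S
    [3,6] NP\S   <
      [3,4] "song" : N
      [4,6] (NP\S)\N   >
        [4,5] "liked" : ((NP\S)\N)/N
        [5,6] "read" : N

YES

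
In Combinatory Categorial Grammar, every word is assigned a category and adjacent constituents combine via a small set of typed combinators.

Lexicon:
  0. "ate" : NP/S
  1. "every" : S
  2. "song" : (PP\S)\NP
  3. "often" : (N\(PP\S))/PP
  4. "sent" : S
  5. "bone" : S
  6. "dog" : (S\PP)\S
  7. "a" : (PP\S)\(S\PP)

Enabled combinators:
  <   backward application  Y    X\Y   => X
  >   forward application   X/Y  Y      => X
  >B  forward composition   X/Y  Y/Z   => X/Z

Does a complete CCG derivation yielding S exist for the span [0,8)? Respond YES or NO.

NP/S S (PP\S)\NP (N\(PP\S))/PP S S (S\PP)\S (PP\S)\(S\PP)
CKY chart[0,8] = {N}; S ∉ chart

NO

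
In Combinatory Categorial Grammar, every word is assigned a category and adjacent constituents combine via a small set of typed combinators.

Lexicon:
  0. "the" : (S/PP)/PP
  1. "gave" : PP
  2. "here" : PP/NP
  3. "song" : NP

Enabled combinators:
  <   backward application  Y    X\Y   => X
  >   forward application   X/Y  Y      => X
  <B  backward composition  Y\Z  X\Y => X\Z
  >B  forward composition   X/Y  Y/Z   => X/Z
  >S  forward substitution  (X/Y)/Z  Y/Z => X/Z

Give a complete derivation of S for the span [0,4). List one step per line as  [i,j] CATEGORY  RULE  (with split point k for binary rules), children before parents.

[0,1] (S/PP)/PP  lex  "the"
[1,2] PP  lex  "gave"
[0,2] S/PP  >  k=1
[2,3] PP/NP  lex  "here"
[0,3] S/NP  >B  k=2
[3,4] NP  lex  "song"
[0,4] S  >  k=3

[0,4] S   >
  [0,3] S/NP   >B
    [0,2] S/PP   >
      [0,1] "the" : (S/PP)/PP
      [1,2] "gave" : PP
    [2,3] "here" : PP/NP
  [3,4] "song" : NP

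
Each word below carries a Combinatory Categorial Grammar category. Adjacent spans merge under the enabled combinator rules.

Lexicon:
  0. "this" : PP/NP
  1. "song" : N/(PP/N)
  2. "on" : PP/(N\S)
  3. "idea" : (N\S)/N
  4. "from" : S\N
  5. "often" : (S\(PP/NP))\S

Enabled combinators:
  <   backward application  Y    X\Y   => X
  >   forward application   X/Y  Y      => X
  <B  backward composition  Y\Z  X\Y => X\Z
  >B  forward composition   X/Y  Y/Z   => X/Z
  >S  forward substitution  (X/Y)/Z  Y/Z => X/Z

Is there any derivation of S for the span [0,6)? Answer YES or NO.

YES

[0,6] S   <
  [0,1] "this" : PP/NP
  [1,6] S\(PP/NP)   <
    [1,5] S   <
      [1,4] N   >
        [1,2] "song" : N/(PP/N)
        [2,4] PP/N   >B
          [2,3] "on" : PP/(N\S)
          [3,4] "idea" : (N\S)/N
      [4,5] "from" : S\N
    [5,6] "often" : (S\(PP/NP))\S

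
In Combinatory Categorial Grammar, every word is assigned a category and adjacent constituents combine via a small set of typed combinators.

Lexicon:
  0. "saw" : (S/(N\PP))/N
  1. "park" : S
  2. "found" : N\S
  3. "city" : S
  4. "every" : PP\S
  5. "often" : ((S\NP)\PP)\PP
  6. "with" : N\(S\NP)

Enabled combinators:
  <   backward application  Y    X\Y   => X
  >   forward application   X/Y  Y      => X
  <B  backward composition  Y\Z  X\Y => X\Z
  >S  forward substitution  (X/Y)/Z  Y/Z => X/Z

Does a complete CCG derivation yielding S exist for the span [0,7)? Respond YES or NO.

YES

[0,7] S   >
  [0,3] S/(N\PP)   >
    [0,1] "saw" : (S/(N\PP))/N
    [1,3] N   <
      [1,2] "park" : S
      [2,3] "found" : N\S
  [3,7] N\PP   <B
    [3,6] (S\NP)\PP   <
      [3,5] PP   <
        [3,4] "city" : S
        [4,5] "every" : PP\S
      [5,6] "often" : ((S\NP)\PP)\PP
    [6,7] "with" : N\(S\NP)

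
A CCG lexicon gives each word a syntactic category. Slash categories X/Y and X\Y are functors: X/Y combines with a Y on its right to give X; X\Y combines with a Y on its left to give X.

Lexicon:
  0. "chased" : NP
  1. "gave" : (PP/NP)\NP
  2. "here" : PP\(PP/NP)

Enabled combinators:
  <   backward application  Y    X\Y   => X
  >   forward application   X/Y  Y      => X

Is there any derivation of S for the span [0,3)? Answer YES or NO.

NP (PP/NP)\NP PP\(PP/NP)
CKY chart[0,3] = {PP}; S ∉ chart

NO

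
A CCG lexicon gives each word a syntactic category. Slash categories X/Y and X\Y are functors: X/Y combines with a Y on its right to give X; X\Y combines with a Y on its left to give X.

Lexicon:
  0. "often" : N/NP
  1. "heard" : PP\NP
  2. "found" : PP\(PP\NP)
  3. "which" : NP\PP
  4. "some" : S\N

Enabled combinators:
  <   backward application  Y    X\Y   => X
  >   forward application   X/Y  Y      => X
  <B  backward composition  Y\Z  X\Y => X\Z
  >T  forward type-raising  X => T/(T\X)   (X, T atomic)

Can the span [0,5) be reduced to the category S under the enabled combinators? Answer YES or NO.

[0,5] S   <
  [0,4] N   >
    [0,1] "often" : N/NP
    [1,4] NP   <
      [1,3] PP   <
        [1,2] "heard" : PP\NP
        [2,3] "found" : PP\(PP\NP)
      [3,4] "which" : NP\PP
  [4,5] "some" : S\N

YES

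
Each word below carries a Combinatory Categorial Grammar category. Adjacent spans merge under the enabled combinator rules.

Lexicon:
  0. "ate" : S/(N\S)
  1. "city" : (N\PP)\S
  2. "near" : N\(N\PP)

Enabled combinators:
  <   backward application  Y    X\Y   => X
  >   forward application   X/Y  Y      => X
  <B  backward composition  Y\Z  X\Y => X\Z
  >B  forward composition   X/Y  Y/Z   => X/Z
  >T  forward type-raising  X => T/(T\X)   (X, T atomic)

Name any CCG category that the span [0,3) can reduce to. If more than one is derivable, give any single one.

[0,3] S   >
  [0,1] "ate" : S/(N\S)
  [1,3] N\S   <B
    [1,2] "city" : (N\PP)\S
    [2,3] "near" : N\(N\PP)

S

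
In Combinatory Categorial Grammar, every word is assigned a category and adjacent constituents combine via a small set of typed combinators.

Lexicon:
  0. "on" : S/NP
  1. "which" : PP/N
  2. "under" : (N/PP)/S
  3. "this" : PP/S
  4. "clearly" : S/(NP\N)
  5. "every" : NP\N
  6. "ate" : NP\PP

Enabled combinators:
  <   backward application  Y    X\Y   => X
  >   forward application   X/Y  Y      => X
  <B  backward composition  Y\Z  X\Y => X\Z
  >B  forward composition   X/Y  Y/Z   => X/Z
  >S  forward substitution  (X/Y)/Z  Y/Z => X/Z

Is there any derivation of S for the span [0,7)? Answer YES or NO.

YES

[0,7] S   >
  [0,1] "on" : S/NP
  [1,7] NP   <
    [1,6] PP   >
      [1,4] PP/S   >B
        [1,2] "which" : PP/N
        [2,4] N/S   >S
          [2,3] "under" : (N/PP)/S
          [3,4] "this" : PP/S
      [4,6] S   >
        [4,5] "clearly" : S/(NP\N)
        [5,6] "every" : NP\N
    [6,7] "ate" : NP\PP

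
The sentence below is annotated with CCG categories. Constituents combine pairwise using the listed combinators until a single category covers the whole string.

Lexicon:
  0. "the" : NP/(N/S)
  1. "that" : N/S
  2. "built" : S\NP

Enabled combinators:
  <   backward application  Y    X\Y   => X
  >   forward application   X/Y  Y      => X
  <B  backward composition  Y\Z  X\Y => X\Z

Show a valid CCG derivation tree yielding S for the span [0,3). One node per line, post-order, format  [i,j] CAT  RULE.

[0,3] S   <
  [0,2] NP   >
    [0,1] "the" : NP/(N/S)
    [1,2] "that" : N/S
  [2,3] "built" : S\NP

[0,1] NP/(N/S)  lex  "the"
[1,2] N/S  lex  "that"
[0,2] NP  >  k=1
[2,3] S\NP  lex  "built"
[0,3] S  <  k=2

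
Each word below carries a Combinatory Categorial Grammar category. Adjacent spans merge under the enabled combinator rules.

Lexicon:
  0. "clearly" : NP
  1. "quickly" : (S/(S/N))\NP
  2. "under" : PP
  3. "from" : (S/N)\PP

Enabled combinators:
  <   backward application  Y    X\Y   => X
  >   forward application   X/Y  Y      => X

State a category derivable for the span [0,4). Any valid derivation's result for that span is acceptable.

[0,4] S   >
  [0,2] S/(S/N)   <
    [0,1] "clearly" : NP
    [1,2] "quickly" : (S/(S/N))\NP
  [2,4] S/N   <
    [2,3] "under" : PP
    [3,4] "from" : (S/N)\PP

S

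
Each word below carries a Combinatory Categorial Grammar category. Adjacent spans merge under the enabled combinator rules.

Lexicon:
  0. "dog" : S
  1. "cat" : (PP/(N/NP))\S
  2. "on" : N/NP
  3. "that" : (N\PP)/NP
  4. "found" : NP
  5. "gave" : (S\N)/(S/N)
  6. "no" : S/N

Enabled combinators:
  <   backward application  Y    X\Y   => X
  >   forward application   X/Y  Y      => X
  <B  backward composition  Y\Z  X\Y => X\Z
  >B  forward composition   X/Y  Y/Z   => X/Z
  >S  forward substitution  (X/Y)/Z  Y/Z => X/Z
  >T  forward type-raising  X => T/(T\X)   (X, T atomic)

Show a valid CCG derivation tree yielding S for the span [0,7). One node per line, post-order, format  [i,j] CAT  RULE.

[0,7] S   <
  [0,5] N   <
    [0,3] PP   >
      [0,2] PP/(N/NP)   <
        [0,1] "dog" : S
        [1,2] "cat" : (PP/(N/NP))\S
      [2,3] "on" : N/NP
    [3,5] N\PP   >
      [3,4] "that" : (N\PP)/NP
      [4,5] "found" : NP
  [5,7] S\N   >
    [5,6] "gave" : (S\N)/(S/N)
    [6,7] "no" : S/N

[0,1] S  lex  "dog"
[1,2] (PP/(N/NP))\S  lex  "cat"
[0,2] PP/(N/NP)  <  k=1
[2,3] N/NP  lex  "on"
[0,3] PP  >  k=2
[3,4] (N\PP)/NP  lex  "that"
[4,5] NP  lex  "found"
[3,5] N\PP  >  k=4
[0,5] N  <  k=3
[5,6] (S\N)/(S/N)  lex  "gave"
[6,7] S/N  lex  "no"
[5,7] S\N  >  k=6
[0,7] S  <  k=5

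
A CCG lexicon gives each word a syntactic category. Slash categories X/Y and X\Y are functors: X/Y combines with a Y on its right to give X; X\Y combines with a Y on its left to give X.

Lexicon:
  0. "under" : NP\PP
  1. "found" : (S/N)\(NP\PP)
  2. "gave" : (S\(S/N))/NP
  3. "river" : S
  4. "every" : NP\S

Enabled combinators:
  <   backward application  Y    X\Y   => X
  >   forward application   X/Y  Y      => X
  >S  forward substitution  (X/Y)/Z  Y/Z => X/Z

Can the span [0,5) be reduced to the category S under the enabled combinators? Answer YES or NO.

YES

[0,5] S   <
  [0,2] S/N   <
    [0,1] "under" : NP\PP
    [1,2] "found" : (S/N)\(NP\PP)
  [2,5] S\(S/N)   >
    [2,3] "gave" : (S\(S/N))/NP
    [3,5] NP   <
      [3,4] "river" : S
      [4,5] "every" : NP\S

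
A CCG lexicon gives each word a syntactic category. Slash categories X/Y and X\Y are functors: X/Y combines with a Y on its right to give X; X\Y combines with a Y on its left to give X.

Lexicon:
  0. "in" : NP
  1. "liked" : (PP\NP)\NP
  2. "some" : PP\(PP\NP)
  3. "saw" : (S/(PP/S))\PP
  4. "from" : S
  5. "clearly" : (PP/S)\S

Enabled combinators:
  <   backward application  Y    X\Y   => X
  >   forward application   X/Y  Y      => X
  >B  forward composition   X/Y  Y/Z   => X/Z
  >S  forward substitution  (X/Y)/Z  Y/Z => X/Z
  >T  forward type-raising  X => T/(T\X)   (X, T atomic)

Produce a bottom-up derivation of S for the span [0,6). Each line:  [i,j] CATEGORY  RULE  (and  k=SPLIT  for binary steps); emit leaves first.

[0,1] NP  lex  "in"
[1,2] (PP\NP)\NP  lex  "liked"
[0,2] PP\NP  <  k=1
[2,3] PP\(PP\NP)  lex  "some"
[0,3] PP  <  k=2
[3,4] (S/(PP/S))\PP  lex  "saw"
[0,4] S/(PP/S)  <  k=3
[4,5] S  lex  "from"
[5,6] (PP/S)\S  lex  "clearly"
[4,6] PP/S  <  k=5
[0,6] S  >  k=4

[0,6] S   >
  [0,4] S/(PP/S)   <
    [0,3] PP   <
      [0,2] PP\NP   <
        [0,1] "in" : NP
        [1,2] "liked" : (PP\NP)\NP
      [2,3] "some" : PP\(PP\NP)
    [3,4] "saw" : (S/(PP/S))\PP
  [4,6] PP/S   <
    [4,5] "from" : S
    [5,6] "clearly" : (PP/S)\S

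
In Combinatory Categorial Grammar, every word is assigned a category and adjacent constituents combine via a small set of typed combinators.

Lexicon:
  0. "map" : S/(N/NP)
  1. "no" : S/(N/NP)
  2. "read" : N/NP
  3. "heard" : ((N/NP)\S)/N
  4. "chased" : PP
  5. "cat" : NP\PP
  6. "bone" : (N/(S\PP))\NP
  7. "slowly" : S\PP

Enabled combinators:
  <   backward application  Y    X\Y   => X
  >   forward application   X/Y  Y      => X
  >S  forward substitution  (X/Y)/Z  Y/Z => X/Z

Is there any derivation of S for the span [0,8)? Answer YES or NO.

YES

[0,8] S   >
  [0,1] "map" : S/(N/NP)
  [1,8] N/NP   <
    [1,3] S   >
      [1,2] "no" : S/(N/NP)
      [2,3] "read" : N/NP
    [3,8] (N/NP)\S   >
      [3,4] "heard" : ((N/NP)\S)/N
      [4,8] N   >
        [4,7] N/(S\PP)   <
          [4,6] NP   <
            [4,5] "chased" : PP
            [5,6] "cat" : NP\PP
          [6,7] "bone" : (N/(S\PP))\NP
        [7,8] "slowly" : S\PP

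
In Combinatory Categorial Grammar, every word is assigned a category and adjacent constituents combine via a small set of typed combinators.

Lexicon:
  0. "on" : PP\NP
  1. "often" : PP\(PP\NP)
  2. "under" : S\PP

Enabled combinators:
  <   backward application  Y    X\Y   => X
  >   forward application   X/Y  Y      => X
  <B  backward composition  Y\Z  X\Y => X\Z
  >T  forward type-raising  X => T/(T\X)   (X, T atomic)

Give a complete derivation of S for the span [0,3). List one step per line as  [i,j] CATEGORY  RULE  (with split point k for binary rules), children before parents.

[0,3] S   <
  [0,2] PP   <
    [0,1] "on" : PP\NP
    [1,2] "often" : PP\(PP\NP)
  [2,3] "under" : S\PP

[0,1] PP\NP  lex  "on"
[1,2] PP\(PP\NP)  lex  "often"
[0,2] PP  <  k=1
[2,3] S\PP  lex  "under"
[0,3] S  <  k=2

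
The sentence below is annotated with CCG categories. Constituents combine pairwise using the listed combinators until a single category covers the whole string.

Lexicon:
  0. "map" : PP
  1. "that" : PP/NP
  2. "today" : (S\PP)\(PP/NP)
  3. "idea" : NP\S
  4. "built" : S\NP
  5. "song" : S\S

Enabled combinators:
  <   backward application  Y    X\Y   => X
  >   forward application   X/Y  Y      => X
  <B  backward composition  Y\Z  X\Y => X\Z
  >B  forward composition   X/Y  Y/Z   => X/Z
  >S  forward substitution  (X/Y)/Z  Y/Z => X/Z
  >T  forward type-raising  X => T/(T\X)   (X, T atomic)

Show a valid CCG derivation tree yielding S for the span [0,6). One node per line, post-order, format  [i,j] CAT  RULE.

[0,1] PP  lex  "map"
[0,1] S/(S\PP)  >T
[1,2] PP/NP  lex  "that"
[2,3] (S\PP)\(PP/NP)  lex  "today"
[1,3] S\PP  <  k=2
[3,4] NP\S  lex  "idea"
[4,5] S\NP  lex  "built"
[5,6] S\S  lex  "song"
[4,6] S\NP  <B  k=5
[3,6] S\S  <B  k=4
[1,6] S\PP  <B  k=3
[0,6] S  >  k=1

[0,6] S   >
  [0,1] S/(S\PP)   >T
    [0,1] "map" : PP
  [1,6] S\PP   <B
    [1,3] S\PP   <
      [1,2] "that" : PP/NP
      [2,3] "today" : (S\PP)\(PP/NP)
    [3,6] S\S   <B
      [3,4] "idea" : NP\S
      [4,6] S\NP   <B
        [4,5] "built" : S\NP
        [5,6] "song" : S\S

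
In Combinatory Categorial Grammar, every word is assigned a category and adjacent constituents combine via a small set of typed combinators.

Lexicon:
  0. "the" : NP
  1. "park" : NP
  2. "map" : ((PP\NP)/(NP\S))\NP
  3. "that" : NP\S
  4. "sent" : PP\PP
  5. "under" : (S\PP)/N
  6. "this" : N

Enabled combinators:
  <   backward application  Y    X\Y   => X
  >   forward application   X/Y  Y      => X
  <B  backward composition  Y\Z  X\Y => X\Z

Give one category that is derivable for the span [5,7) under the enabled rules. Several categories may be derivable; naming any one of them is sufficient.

S\PP

[0,7] S   <
  [0,5] PP   <
    [0,1] "the" : NP
    [1,5] PP\NP   <B
      [1,4] PP\NP   >
        [1,3] (PP\NP)/(NP\S)   <
          [1,2] "park" : NP
          [2,3] "map" : ((PP\NP)/(NP\S))\NP
        [3,4] "that" : NP\S
      [4,5] "sent" : PP\PP
  [5,7] S\PP   >
    [5,6] "under" : (S\PP)/N
    [6,7] "this" : N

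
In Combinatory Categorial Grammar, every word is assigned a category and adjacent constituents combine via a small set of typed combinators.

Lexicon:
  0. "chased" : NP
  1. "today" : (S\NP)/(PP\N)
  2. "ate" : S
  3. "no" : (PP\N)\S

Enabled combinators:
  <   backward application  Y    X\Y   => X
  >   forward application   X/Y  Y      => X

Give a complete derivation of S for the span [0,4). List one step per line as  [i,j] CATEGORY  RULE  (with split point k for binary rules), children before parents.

[0,1] NP  lex  "chased"
[1,2] (S\NP)/(PP\N)  lex  "today"
[2,3] S  lex  "ate"
[3,4] (PP\N)\S  lex  "no"
[2,4] PP\N  <  k=3
[1,4] S\NP  >  k=2
[0,4] S  <  k=1

[0,4] S   <
  [0,1] "chased" : NP
  [1,4] S\NP   >
    [1,2] "today" : (S\NP)/(PP\N)
    [2,4] PP\N   <
      [2,3] "ate" : S
      [3,4] "no" : (PP\N)\S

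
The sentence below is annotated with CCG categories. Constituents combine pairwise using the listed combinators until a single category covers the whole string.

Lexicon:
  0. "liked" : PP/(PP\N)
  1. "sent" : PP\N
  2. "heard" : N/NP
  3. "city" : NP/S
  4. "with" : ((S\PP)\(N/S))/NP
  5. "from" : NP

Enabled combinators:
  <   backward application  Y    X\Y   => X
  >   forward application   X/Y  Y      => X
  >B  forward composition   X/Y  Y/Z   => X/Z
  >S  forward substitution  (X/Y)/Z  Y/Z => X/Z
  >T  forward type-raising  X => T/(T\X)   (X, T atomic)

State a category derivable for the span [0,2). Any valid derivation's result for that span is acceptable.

[0,6] S   <
  [0,2] PP   >
    [0,1] "liked" : PP/(PP\N)
    [1,2] "sent" : PP\N
  [2,6] S\PP   <
    [2,4] N/S   >B
      [2,3] "heard" : N/NP
      [3,4] "city" : NP/S
    [4,6] (S\PP)\(N/S)   >
      [4,5] "with" : ((S\PP)\(N/S))/NP
      [5,6] "from" : NP

PP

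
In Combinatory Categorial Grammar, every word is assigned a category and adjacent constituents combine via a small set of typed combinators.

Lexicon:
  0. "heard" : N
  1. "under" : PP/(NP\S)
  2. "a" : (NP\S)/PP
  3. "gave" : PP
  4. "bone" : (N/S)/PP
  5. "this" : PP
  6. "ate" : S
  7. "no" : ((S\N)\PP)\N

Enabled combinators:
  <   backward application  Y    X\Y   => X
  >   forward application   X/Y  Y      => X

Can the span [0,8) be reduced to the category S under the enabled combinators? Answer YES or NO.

YES

[0,8] S   <
  [0,1] "heard" : N
  [1,8] S\N   <
    [1,4] PP   >
      [1,2] "under" : PP/(NP\S)
      [2,4] NP\S   >
        [2,3] "a" : (NP\S)/PP
        [3,4] "gave" : PP
    [4,8] (S\N)\PP   <
      [4,7] N   >
        [4,6] N/S   >
          [4,5] "bone" : (N/S)/PP
          [5,6] "this" : PP
        [6,7] "ate" : S
      [7,8] "no" : ((S\N)\PP)\N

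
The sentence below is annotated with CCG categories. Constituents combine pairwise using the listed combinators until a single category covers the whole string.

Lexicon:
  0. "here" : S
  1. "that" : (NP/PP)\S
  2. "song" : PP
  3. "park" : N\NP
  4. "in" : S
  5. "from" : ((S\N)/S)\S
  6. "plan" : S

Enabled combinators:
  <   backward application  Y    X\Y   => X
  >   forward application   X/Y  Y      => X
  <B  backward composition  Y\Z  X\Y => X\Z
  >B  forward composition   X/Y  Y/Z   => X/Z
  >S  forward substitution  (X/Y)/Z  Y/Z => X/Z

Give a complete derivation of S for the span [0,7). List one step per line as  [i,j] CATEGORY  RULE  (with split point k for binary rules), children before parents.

[0,1] S  lex  "here"
[1,2] (NP/PP)\S  lex  "that"
[0,2] NP/PP  <  k=1
[2,3] PP  lex  "song"
[0,3] NP  >  k=2
[3,4] N\NP  lex  "park"
[0,4] N  <  k=3
[4,5] S  lex  "in"
[5,6] ((S\N)/S)\S  lex  "from"
[4,6] (S\N)/S  <  k=5
[6,7] S  lex  "plan"
[4,7] S\N  >  k=6
[0,7] S  <  k=4

[0,7] S   <
  [0,4] N   <
    [0,3] NP   >
      [0,2] NP/PP   <
        [0,1] "here" : S
        [1,2] "that" : (NP/PP)\S
      [2,3] "song" : PP
    [3,4] "park" : N\NP
  [4,7] S\N   >
    [4,6] (S\N)/S   <
      [4,5] "in" : S
      [5,6] "from" : ((S\N)/S)\S
    [6,7] "plan" : S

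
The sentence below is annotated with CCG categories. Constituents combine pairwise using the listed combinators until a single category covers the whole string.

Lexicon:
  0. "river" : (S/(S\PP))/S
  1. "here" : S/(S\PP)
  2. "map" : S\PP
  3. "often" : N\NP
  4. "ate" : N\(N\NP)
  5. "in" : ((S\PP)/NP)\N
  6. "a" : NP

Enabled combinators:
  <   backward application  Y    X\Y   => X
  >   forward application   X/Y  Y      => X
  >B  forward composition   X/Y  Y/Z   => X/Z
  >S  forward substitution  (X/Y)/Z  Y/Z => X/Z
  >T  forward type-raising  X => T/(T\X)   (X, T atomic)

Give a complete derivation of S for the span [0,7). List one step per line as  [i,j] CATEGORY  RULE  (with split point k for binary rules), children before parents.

[0,1] (S/(S\PP))/S  lex  "river"
[1,2] S/(S\PP)  lex  "here"
[2,3] S\PP  lex  "map"
[1,3] S  >  k=2
[0,3] S/(S\PP)  >  k=1
[3,4] N\NP  lex  "often"
[4,5] N\(N\NP)  lex  "ate"
[3,5] N  <  k=4
[5,6] ((S\PP)/NP)\N  lex  "in"
[3,6] (S\PP)/NP  <  k=5
[6,7] NP  lex  "a"
[3,7] S\PP  >  k=6
[0,7] S  >  k=3

[0,7] S   >
  [0,3] S/(S\PP)   >
    [0,1] "river" : (S/(S\PP))/S
    [1,3] S   >
      [1,2] "here" : S/(S\PP)
      [2,3] "map" : S\PP
  [3,7] S\PP   >
    [3,6] (S\PP)/NP   <
      [3,5] N   <
        [3,4] "often" : N\NP
        [4,5] "ate" : N\(N\NP)
      [5,6] "in" : ((S\PP)/NP)\N
    [6,7] "a" : NP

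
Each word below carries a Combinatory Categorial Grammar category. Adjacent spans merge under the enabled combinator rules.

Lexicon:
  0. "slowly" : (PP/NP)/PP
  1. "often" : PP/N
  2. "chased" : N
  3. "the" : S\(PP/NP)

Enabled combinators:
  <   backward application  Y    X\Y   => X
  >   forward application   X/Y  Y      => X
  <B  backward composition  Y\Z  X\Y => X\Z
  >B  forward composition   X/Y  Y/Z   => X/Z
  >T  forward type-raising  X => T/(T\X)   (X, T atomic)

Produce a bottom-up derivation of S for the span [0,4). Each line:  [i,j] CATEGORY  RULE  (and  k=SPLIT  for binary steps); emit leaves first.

[0,4] S   <
  [0,3] PP/NP   >
    [0,1] "slowly" : (PP/NP)/PP
    [1,3] PP   >
      [1,2] "often" : PP/N
      [2,3] "chased" : N
  [3,4] "the" : S\(PP/NP)

[0,1] (PP/NP)/PP  lex  "slowly"
[1,2] PP/N  lex  "often"
[2,3] N  lex  "chased"
[1,3] PP  >  k=2
[0,3] PP/NP  >  k=1
[3,4] S\(PP/NP)  lex  "the"
[0,4] S  <  k=3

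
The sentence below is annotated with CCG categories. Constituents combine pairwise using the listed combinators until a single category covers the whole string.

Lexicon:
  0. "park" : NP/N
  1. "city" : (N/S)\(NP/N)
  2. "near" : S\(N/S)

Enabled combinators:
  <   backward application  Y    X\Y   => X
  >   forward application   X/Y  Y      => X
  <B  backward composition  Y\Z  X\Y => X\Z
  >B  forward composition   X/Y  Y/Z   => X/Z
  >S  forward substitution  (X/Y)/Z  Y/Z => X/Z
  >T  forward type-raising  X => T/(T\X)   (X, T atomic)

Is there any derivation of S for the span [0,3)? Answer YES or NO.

[0,3] S   <
  [0,2] N/S   <
    [0,1] "park" : NP/N
    [1,2] "city" : (N/S)\(NP/N)
  [2,3] "near" : S\(N/S)

YES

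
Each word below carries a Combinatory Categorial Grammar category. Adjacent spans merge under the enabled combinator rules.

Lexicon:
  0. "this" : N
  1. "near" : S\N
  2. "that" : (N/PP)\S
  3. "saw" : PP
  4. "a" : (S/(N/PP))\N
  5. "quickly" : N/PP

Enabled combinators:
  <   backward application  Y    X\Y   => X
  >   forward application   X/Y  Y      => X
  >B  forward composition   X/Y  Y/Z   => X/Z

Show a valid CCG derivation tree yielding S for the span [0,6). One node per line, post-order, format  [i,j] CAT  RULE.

[0,6] S   >
  [0,5] S/(N/PP)   <
    [0,4] N   >
      [0,3] N/PP   <
        [0,2] S   <
          [0,1] "this" : N
          [1,2] "near" : S\N
        [2,3] "that" : (N/PP)\S
      [3,4] "saw" : PP
    [4,5] "a" : (S/(N/PP))\N
  [5,6] "quickly" : N/PP

[0,1] N  lex  "this"
[1,2] S\N  lex  "near"
[0,2] S  <  k=1
[2,3] (N/PP)\S  lex  "that"
[0,3] N/PP  <  k=2
[3,4] PP  lex  "saw"
[0,4] N  >  k=3
[4,5] (S/(N/PP))\N  lex  "a"
[0,5] S/(N/PP)  <  k=4
[5,6] N/PP  lex  "quickly"
[0,6] S  >  k=5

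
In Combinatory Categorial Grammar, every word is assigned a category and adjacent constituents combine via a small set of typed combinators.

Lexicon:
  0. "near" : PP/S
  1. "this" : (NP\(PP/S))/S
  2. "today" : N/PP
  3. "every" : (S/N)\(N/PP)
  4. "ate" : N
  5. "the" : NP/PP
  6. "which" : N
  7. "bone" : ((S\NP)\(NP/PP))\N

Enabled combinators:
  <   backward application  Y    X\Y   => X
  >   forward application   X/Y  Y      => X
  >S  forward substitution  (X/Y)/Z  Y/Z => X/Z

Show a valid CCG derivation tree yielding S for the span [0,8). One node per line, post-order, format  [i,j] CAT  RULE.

[0,8] S   <
  [0,5] NP   <
    [0,1] "near" : PP/S
    [1,5] NP\(PP/S)   >
      [1,2] "this" : (NP\(PP/S))/S
      [2,5] S   >
        [2,4] S/N   <
          [2,3] "today" : N/PP
          [3,4] "every" : (S/N)\(N/PP)
        [4,5] "ate" : N
  [5,8] S\NP   <
    [5,6] "the" : NP/PP
    [6,8] (S\NP)\(NP/PP)   <
      [6,7] "which" : N
      [7,8] "bone" : ((S\NP)\(NP/PP))\N

[0,1] PP/S  lex  "near"
[1,2] (NP\(PP/S))/S  lex  "this"
[2,3] N/PP  lex  "today"
[3,4] (S/N)\(N/PP)  lex  "every"
[2,4] S/N  <  k=3
[4,5] N  lex  "ate"
[2,5] S  >  k=4
[1,5] NP\(PP/S)  >  k=2
[0,5] NP  <  k=1
[5,6] NP/PP  lex  "the"
[6,7] N  lex  "which"
[7,8] ((S\NP)\(NP/PP))\N  lex  "bone"
[6,8] (S\NP)\(NP/PP)  <  k=7
[5,8] S\NP  <  k=6
[0,8] S  <  k=5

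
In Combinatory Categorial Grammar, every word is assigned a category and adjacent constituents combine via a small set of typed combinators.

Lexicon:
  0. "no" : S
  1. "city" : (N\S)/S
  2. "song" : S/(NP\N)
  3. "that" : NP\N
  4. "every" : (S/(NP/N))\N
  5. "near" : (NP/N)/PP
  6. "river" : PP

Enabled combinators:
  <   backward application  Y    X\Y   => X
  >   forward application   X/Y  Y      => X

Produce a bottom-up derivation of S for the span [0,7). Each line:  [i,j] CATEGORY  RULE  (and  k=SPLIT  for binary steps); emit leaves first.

[0,7] S   >
  [0,5] S/(NP/N)   <
    [0,4] N   <
      [0,1] "no" : S
      [1,4] N\S   >
        [1,2] "city" : (N\S)/S
        [2,4] S   >
          [2,3] "song" : S/(NP\N)
          [3,4] "that" : NP\N
    [4,5] "every" : (S/(NP/N))\N
  [5,7] NP/N   >
    [5,6] "near" : (NP/N)/PP
    [6,7] "river" : PP

[0,1] S  lex  "no"
[1,2] (N\S)/S  lex  "city"
[2,3] S/(NP\N)  lex  "song"
[3,4] NP\N  lex  "that"
[2,4] S  >  k=3
[1,4] N\S  >  k=2
[0,4] N  <  k=1
[4,5] (S/(NP/N))\N  lex  "every"
[0,5] S/(NP/N)  <  k=4
[5,6] (NP/N)/PP  lex  "near"
[6,7] PP  lex  "river"
[5,7] NP/N  >  k=6
[0,7] S  >  k=5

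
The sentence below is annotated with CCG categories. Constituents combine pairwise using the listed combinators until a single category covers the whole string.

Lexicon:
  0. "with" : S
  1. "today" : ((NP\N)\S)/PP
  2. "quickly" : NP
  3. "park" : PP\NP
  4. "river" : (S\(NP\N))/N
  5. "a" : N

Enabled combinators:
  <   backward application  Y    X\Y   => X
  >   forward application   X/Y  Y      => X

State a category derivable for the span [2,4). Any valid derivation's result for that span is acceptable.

[0,6] S   <
  [0,4] NP\N   <
    [0,1] "with" : S
    [1,4] (NP\N)\S   >
      [1,2] "today" : ((NP\N)\S)/PP
      [2,4] PP   <
        [2,3] "quickly" : NP
        [3,4] "park" : PP\NP
  [4,6] S\(NP\N)   >
    [4,5] "river" : (S\(NP\N))/N
    [5,6] "a" : N

PP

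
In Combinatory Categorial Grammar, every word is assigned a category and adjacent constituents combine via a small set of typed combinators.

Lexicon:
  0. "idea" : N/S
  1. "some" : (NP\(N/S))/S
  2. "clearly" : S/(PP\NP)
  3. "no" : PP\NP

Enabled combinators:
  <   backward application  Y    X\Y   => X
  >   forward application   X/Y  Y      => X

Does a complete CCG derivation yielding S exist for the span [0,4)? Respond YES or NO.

NO

N/S (NP\(N/S))/S S/(PP\NP) PP\NP
CKY chart[0,4] = {NP}; S ∉ chart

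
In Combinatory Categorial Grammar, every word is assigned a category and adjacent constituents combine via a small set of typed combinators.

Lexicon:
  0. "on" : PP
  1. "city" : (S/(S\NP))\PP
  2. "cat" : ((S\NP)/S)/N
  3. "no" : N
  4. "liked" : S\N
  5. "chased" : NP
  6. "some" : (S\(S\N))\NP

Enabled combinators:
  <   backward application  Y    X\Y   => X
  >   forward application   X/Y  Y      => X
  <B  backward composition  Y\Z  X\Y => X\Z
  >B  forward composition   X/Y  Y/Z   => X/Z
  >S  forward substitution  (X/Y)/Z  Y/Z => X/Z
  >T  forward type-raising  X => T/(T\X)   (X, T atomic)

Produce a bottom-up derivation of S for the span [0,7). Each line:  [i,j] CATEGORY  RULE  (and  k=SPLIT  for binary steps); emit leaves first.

[0,7] S   >
  [0,2] S/(S\NP)   <
    [0,1] "on" : PP
    [1,2] "city" : (S/(S\NP))\PP
  [2,7] S\NP   >
    [2,4] (S\NP)/S   >
      [2,3] "cat" : ((S\NP)/S)/N
      [3,4] "no" : N
    [4,7] S   <
      [4,5] "liked" : S\N
      [5,7] S\(S\N)   <
        [5,6] "chased" : NP
        [6,7] "some" : (S\(S\N))\NP

[0,1] PP  lex  "on"
[1,2] (S/(S\NP))\PP  lex  "city"
[0,2] S/(S\NP)  <  k=1
[2,3] ((S\NP)/S)/N  lex  "cat"
[3,4] N  lex  "no"
[2,4] (S\NP)/S  >  k=3
[4,5] S\N  lex  "liked"
[5,6] NP  lex  "chased"
[6,7] (S\(S\N))\NP  lex  "some"
[5,7] S\(S\N)  <  k=6
[4,7] S  <  k=5
[2,7] S\NP  >  k=4
[0,7] S  >  k=2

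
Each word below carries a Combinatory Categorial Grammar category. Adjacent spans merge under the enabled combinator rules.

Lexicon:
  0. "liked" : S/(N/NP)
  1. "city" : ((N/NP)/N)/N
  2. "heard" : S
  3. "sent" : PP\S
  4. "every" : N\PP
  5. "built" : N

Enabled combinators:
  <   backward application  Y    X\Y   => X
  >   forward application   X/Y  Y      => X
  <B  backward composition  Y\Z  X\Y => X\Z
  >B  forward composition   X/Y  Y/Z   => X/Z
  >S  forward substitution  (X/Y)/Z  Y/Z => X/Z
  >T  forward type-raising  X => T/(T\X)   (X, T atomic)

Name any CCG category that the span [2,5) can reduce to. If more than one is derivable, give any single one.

N

[0,6] S   >
  [0,1] "liked" : S/(N/NP)
  [1,6] N/NP   >
    [1,5] (N/NP)/N   >
      [1,2] "city" : ((N/NP)/N)/N
      [2,5] N   <
        [2,4] PP   <
          [2,3] "heard" : S
          [3,4] "sent" : PP\S
        [4,5] "every" : N\PP
    [5,6] "built" : N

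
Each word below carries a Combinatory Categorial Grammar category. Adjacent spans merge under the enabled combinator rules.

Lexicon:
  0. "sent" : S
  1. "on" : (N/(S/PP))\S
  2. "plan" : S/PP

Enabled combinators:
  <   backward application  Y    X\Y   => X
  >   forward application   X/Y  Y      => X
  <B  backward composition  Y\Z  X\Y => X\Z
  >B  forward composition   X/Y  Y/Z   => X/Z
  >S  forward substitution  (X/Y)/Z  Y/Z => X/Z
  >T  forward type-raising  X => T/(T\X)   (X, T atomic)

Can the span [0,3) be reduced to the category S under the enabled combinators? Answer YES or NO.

S (N/(S/PP))\S S/PP
CKY chart[0,3] = {N, N/(N\N), NP/(NP\N), PP/(PP\N), S/(S\N)}; S ∉ chart

NO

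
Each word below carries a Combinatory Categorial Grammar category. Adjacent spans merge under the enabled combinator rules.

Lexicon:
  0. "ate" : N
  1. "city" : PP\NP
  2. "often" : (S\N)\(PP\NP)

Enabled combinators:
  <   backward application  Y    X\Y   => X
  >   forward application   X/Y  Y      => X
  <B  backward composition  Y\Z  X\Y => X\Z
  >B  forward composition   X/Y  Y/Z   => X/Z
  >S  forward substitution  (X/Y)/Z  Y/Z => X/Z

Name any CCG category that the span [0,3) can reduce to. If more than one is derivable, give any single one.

[0,3] S   <
  [0,1] "ate" : N
  [1,3] S\N   <
    [1,2] "city" : PP\NP
    [2,3] "often" : (S\N)\(PP\NP)

S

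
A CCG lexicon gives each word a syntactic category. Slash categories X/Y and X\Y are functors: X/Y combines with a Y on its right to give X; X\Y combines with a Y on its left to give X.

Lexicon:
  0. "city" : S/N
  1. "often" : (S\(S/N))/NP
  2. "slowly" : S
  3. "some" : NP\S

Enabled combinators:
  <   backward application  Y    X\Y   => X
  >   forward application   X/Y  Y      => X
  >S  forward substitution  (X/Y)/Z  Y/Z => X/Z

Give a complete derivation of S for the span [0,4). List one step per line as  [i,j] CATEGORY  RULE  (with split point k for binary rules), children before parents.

[0,4] S   <
  [0,1] "city" : S/N
  [1,4] S\(S/N)   >
    [1,2] "often" : (S\(S/N))/NP
    [2,4] NP   <
      [2,3] "slowly" : S
      [3,4] "some" : NP\S

[0,1] S/N  lex  "city"
[1,2] (S\(S/N))/NP  lex  "often"
[2,3] S  lex  "slowly"
[3,4] NP\S  lex  "some"
[2,4] NP  <  k=3
[1,4] S\(S/N)  >  k=2
[0,4] S  <  k=1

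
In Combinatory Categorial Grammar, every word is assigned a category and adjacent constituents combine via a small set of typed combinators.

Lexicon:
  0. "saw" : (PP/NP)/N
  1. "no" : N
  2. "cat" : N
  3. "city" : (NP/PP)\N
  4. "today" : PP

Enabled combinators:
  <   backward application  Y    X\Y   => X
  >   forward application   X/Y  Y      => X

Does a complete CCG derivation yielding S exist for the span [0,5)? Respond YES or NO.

(PP/NP)/N N N (NP/PP)\N PP
CKY chart[0,5] = {PP}; S ∉ chart

NO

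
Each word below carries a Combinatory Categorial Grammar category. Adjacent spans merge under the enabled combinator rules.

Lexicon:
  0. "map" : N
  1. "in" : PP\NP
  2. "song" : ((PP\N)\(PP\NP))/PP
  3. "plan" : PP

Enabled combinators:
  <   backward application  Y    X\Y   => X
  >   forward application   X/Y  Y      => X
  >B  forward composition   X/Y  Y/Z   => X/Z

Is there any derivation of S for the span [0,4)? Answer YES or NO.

NO

N PP\NP ((PP\N)\(PP\NP))/PP PP
CKY chart[0,4] = {PP}; S ∉ chart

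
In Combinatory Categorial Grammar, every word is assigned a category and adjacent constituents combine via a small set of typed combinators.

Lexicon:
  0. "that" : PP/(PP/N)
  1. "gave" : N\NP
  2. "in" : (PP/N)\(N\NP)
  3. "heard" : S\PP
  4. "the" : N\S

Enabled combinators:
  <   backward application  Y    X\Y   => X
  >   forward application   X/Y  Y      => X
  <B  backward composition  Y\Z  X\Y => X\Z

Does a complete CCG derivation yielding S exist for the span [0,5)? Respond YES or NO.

PP/(PP/N) N\NP (PP/N)\(N\NP) S\PP N\S
CKY chart[0,5] = {N}; S ∉ chart

NO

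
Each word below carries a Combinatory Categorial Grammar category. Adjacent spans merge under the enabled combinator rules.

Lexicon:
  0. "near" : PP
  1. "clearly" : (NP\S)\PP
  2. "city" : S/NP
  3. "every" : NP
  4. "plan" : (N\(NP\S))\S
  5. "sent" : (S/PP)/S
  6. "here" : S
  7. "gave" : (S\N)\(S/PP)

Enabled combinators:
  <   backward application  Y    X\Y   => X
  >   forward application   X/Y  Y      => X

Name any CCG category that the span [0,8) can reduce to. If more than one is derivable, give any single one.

S

[0,8] S   <
  [0,5] N   <
    [0,2] NP\S   <
      [0,1] "near" : PP
      [1,2] "clearly" : (NP\S)\PP
    [2,5] N\(NP\S)   <
      [2,4] S   >
        [2,3] "city" : S/NP
        [3,4] "every" : NP
      [4,5] "plan" : (N\(NP\S))\S
  [5,8] S\N   <
    [5,7] S/PP   >
      [5,6] "sent" : (S/PP)/S
      [6,7] "here" : S
    [7,8] "gave" : (S\N)\(S/PP)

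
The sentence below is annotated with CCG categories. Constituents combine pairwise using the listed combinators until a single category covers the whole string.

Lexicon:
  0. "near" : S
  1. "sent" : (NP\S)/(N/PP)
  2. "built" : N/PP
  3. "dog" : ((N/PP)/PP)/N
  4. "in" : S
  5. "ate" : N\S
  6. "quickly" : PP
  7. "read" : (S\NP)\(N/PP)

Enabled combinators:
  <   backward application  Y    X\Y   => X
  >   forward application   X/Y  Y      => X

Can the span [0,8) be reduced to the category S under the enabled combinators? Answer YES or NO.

YES

[0,8] S   <
  [0,3] NP   <
    [0,1] "near" : S
    [1,3] NP\S   >
      [1,2] "sent" : (NP\S)/(N/PP)
      [2,3] "built" : N/PP
  [3,8] S\NP   <
    [3,7] N/PP   >
      [3,6] (N/PP)/PP   >
        [3,4] "dog" : ((N/PP)/PP)/N
        [4,6] N   <
          [4,5] "in" : S
          [5,6] "ate" : N\S
      [6,7] "quickly" : PP
    [7,8] "read" : (S\NP)\(N/PP)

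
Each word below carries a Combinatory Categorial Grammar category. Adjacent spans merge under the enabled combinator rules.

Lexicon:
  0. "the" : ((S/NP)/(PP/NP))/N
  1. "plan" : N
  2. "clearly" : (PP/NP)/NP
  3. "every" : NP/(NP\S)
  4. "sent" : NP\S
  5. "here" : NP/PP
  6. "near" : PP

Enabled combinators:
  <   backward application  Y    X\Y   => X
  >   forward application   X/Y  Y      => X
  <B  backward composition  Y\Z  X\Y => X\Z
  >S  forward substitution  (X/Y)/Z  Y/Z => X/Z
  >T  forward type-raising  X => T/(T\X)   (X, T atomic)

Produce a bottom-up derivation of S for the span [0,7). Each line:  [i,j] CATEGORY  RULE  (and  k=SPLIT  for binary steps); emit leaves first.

[0,7] S   >
  [0,5] S/NP   >
    [0,2] (S/NP)/(PP/NP)   >
      [0,1] "the" : ((S/NP)/(PP/NP))/N
      [1,2] "plan" : N
    [2,5] PP/NP   >
      [2,3] "clearly" : (PP/NP)/NP
      [3,5] NP   >
        [3,4] "every" : NP/(NP\S)
        [4,5] "sent" : NP\S
  [5,7] NP   >
    [5,6] "here" : NP/PP
    [6,7] "near" : PP

[0,1] ((S/NP)/(PP/NP))/N  lex  "the"
[1,2] N  lex  "plan"
[0,2] (S/NP)/(PP/NP)  >  k=1
[2,3] (PP/NP)/NP  lex  "clearly"
[3,4] NP/(NP\S)  lex  "every"
[4,5] NP\S  lex  "sent"
[3,5] NP  >  k=4
[2,5] PP/NP  >  k=3
[0,5] S/NP  >  k=2
[5,6] NP/PP  lex  "here"
[6,7] PP  lex  "near"
[5,7] NP  >  k=6
[0,7] S  >  k=5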